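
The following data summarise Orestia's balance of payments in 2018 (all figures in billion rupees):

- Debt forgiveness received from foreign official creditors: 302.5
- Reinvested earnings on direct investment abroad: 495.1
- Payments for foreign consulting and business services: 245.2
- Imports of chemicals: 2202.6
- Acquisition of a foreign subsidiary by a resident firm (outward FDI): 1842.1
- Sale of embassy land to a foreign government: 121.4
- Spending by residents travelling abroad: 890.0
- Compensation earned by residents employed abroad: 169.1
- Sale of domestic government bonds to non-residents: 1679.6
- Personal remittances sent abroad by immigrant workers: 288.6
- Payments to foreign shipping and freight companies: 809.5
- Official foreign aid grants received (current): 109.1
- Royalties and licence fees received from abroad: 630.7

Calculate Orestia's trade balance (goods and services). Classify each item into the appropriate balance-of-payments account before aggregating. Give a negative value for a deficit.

Goods: -2202.6
Services: -890.0 - 809.5 - 245.2 + 630.7 = -1314.0
Trade balance = -2202.6 + (-1314.0) = -3516.6
(Excluded from the trade balance — capital account: debt forgiveness received from foreign official creditors 302.5, sale of embassy land to a foreign government 121.4; primary income: reinvested earnings on direct investment abroad 495.1, compensation earned by residents employed abroad 169.1; financial account: acquisition of a foreign subsidiary by a resident firm (outward FDI) 1842.1, sale of domestic government bonds to non-residents 1679.6; secondary income: personal remittances sent abroad by immigrant workers 288.6, official foreign aid grants received (current) 109.1.)

-3516.6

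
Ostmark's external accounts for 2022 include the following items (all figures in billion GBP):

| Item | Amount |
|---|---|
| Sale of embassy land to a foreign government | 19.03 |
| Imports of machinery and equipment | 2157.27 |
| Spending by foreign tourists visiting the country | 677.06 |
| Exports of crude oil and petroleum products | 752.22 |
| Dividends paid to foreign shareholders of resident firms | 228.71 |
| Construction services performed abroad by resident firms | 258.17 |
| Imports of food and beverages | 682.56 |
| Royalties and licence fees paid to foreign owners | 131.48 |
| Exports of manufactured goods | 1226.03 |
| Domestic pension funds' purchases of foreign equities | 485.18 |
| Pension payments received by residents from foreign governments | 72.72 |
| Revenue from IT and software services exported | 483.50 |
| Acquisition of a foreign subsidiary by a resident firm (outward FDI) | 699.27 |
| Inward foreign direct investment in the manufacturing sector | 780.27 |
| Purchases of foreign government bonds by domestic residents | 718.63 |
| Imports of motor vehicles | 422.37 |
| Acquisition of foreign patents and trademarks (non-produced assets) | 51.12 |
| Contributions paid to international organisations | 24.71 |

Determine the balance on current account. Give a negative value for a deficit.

-177.40

Goods: 1226.03 - 2157.27 - 682.56 - 422.37 + 752.22 = -1283.95
Services: 483.50 + 677.06 + 258.17 - 131.48 = 1287.25
Primary income: -228.71
Secondary income: -24.71 + 72.72 = 48.01
Current account = (-1283.95) + 1287.25 + (-228.71) + 48.01 = -177.40
(Excluded from the current account — capital account: sale of embassy land to a foreign government 19.03, acquisition of foreign patents and trademarks (non-produced assets) 51.12; financial account: domestic pension funds' purchases of foreign equities 485.18, acquisition of a foreign subsidiary by a resident firm (outward FDI) 699.27, inward foreign direct investment in the manufacturing sector 780.27, purchases of foreign government bonds by domestic residents 718.63.)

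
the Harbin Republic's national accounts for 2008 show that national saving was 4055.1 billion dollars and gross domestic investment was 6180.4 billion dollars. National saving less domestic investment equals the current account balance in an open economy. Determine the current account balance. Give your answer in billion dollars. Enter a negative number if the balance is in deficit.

-2125.3

S - I = CA (net lending to the rest of the world).
CA = S - I = 4055.1 - 6180.4 = -2125.3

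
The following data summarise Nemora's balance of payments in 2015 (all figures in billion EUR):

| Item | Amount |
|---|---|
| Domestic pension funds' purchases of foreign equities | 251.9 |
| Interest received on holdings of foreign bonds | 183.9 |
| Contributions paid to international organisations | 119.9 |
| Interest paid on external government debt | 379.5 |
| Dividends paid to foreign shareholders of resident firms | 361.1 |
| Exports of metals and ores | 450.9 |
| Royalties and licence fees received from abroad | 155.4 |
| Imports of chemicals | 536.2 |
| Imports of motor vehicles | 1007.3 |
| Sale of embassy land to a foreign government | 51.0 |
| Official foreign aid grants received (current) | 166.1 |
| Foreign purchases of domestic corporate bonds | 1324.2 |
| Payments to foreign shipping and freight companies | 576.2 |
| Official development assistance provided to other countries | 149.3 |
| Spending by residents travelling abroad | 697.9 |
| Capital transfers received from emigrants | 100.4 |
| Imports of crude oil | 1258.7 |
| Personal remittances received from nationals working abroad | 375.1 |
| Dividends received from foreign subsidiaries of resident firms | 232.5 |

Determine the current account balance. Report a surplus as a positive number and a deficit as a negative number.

Goods: -1258.7 - 536.2 - 1007.3 + 450.9 = -2351.3
Services: 155.4 - 576.2 - 697.9 = -1118.7
Primary income: 183.9 - 361.1 + 232.5 - 379.5 = -324.2
Secondary income: 166.1 - 119.9 - 149.3 + 375.1 = 272.0
Current account = (-2351.3) + (-1118.7) + (-324.2) + 272.0 = -3522.2
(Excluded from the current account — financial account: domestic pension funds' purchases of foreign equities 251.9, foreign purchases of domestic corporate bonds 1324.2; capital account: sale of embassy land to a foreign government 51.0, capital transfers received from emigrants 100.4.)

-3522.2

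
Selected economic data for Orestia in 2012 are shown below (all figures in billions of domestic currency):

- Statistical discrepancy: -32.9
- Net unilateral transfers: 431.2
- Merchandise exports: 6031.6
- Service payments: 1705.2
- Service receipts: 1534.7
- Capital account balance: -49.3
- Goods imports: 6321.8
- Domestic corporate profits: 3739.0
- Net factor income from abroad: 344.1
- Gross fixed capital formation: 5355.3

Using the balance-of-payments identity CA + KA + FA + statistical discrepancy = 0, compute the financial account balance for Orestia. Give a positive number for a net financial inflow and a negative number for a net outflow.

-232.4

Goods balance = 6031.6 - 6321.8 = -290.2
Services balance = 1534.7 - 1705.2 = -170.5
Trade balance (goods + services) = -290.2 + (-170.5) = -460.7
Net primary income = 344.1
Net secondary income = 431.2
Current account = -460.7 + 344.1 + 431.2 = 314.6
Financial account = -(314.6 + (-49.3) + (-32.9)) = -232.4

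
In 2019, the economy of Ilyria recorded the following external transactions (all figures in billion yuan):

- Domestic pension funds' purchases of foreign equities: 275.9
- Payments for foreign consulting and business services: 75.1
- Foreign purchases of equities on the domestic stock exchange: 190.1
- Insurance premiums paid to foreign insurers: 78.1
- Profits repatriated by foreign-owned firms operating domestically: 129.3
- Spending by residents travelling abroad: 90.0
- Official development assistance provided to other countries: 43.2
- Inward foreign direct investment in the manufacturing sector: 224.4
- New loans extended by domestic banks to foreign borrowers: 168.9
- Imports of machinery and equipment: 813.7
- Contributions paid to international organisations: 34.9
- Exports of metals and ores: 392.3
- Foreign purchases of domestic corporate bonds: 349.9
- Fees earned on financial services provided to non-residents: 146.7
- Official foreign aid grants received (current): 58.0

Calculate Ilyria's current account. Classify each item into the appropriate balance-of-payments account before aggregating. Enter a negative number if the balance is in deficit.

-667.3

Goods: -813.7 + 392.3 = -421.4
Services: -75.1 - 90.0 + 146.7 - 78.1 = -96.5
Primary income: -129.3
Secondary income: -43.2 + 58.0 - 34.9 = -20.1
Current account = (-421.4) + (-96.5) + (-129.3) + (-20.1) = -667.3
(Excluded from the current account — financial account: domestic pension funds' purchases of foreign equities 275.9, foreign purchases of equities on the domestic stock exchange 190.1, inward foreign direct investment in the manufacturing sector 224.4, new loans extended by domestic banks to foreign borrowers 168.9, foreign purchases of domestic corporate bonds 349.9.)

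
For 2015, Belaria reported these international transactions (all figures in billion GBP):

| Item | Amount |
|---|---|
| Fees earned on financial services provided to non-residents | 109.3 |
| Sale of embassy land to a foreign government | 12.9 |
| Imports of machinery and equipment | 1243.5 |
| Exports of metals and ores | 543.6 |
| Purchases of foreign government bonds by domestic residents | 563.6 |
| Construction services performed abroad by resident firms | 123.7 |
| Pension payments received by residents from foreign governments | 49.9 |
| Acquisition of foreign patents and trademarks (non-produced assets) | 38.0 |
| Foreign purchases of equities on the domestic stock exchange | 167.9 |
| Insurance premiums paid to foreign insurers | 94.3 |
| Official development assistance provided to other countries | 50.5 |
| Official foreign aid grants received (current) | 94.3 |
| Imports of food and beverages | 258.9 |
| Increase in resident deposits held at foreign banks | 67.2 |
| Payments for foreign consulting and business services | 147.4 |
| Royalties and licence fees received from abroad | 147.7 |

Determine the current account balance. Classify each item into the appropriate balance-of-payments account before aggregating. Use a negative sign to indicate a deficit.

Goods: -258.9 + 543.6 - 1243.5 = -958.8
Services: -94.3 + 109.3 + 147.7 - 147.4 + 123.7 = 139.0
Secondary income: -50.5 + 94.3 + 49.9 = 93.7
Current account = (-958.8) + 139.0 + 93.7 = -726.1
(Excluded from the current account — capital account: sale of embassy land to a foreign government 12.9, acquisition of foreign patents and trademarks (non-produced assets) 38.0; financial account: purchases of foreign government bonds by domestic residents 563.6, foreign purchases of equities on the domestic stock exchange 167.9, increase in resident deposits held at foreign banks 67.2.)

-726.1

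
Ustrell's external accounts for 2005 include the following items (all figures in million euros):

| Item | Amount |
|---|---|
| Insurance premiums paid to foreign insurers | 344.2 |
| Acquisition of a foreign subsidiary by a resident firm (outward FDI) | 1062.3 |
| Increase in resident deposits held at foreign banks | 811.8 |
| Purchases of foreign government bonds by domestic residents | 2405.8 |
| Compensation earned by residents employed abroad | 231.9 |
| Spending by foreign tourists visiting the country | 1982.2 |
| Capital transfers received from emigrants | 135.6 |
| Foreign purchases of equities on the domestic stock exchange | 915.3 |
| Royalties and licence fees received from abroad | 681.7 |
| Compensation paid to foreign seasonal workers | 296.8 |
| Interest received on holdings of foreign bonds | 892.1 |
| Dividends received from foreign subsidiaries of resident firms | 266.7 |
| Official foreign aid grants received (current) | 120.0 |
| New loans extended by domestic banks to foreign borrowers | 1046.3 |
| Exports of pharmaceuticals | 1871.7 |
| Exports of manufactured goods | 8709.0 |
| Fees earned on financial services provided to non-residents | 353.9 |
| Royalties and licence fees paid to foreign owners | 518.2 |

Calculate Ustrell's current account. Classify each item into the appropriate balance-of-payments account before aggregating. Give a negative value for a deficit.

Goods: 1871.7 + 8709.0 = 10580.7
Services: -344.2 - 518.2 + 353.9 + 681.7 + 1982.2 = 2155.4
Primary income: -296.8 + 266.7 + 892.1 + 231.9 = 1093.9
Secondary income: 120.0
Current account = 10580.7 + 2155.4 + 1093.9 + 120.0 = 13950.0
(Excluded from the current account — financial account: acquisition of a foreign subsidiary by a resident firm (outward FDI) 1062.3, increase in resident deposits held at foreign banks 811.8, purchases of foreign government bonds by domestic residents 2405.8, foreign purchases of equities on the domestic stock exchange 915.3, new loans extended by domestic banks to foreign borrowers 1046.3; capital account: capital transfers received from emigrants 135.6.)

13950.0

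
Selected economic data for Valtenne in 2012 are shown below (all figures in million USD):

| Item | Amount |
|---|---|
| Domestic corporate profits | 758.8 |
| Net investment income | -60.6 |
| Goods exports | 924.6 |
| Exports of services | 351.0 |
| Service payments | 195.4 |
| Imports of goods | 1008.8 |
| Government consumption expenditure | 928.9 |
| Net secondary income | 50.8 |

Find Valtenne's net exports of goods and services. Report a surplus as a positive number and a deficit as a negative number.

71.4

Goods balance = 924.6 - 1008.8 = -84.2
Services balance = 351.0 - 195.4 = 155.6
Trade balance (goods + services) = -84.2 + 155.6 = 71.4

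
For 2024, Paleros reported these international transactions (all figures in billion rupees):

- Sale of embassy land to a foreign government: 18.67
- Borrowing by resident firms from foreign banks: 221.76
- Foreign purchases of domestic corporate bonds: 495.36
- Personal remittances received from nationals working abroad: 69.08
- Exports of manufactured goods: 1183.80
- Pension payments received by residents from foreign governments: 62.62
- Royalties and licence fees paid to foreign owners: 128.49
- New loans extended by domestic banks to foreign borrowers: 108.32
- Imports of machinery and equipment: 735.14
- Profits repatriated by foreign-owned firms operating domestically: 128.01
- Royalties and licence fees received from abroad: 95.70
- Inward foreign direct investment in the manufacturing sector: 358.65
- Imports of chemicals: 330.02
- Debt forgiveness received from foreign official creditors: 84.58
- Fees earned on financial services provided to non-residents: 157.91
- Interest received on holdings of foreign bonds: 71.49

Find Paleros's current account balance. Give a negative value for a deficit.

318.94

Goods: -735.14 - 330.02 + 1183.80 = 118.64
Services: -128.49 + 95.70 + 157.91 = 125.12
Primary income: 71.49 - 128.01 = -56.52
Secondary income: 62.62 + 69.08 = 131.70
Current account = 118.64 + 125.12 + (-56.52) + 131.70 = 318.94
(Excluded from the current account — capital account: sale of embassy land to a foreign government 18.67, debt forgiveness received from foreign official creditors 84.58; financial account: borrowing by resident firms from foreign banks 221.76, foreign purchases of domestic corporate bonds 495.36, new loans extended by domestic banks to foreign borrowers 108.32, inward foreign direct investment in the manufacturing sector 358.65.)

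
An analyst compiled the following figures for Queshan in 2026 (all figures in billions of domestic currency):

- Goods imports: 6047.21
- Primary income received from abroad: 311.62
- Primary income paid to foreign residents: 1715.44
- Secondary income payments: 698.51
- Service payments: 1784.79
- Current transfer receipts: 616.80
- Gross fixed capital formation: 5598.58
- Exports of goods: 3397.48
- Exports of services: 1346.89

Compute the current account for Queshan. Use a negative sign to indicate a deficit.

Goods balance = 3397.48 - 6047.21 = -2649.73
Services balance = 1346.89 - 1784.79 = -437.90
Trade balance (goods + services) = -2649.73 + (-437.90) = -3087.63
Net primary income = 311.62 - 1715.44 = -1403.82
Net secondary income = 616.80 - 698.51 = -81.71
Current account = -3087.63 + (-1403.82) + (-81.71) = -4573.16

-4573.16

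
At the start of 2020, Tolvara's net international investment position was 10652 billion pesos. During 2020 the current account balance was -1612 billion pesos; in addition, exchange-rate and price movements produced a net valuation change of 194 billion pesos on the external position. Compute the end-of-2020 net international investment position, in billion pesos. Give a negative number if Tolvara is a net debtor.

9234

Change in NIIP = current account + net valuation change = -1612 + 194 = -1418
End-of-year NIIP = 10652 + (-1418) = 9234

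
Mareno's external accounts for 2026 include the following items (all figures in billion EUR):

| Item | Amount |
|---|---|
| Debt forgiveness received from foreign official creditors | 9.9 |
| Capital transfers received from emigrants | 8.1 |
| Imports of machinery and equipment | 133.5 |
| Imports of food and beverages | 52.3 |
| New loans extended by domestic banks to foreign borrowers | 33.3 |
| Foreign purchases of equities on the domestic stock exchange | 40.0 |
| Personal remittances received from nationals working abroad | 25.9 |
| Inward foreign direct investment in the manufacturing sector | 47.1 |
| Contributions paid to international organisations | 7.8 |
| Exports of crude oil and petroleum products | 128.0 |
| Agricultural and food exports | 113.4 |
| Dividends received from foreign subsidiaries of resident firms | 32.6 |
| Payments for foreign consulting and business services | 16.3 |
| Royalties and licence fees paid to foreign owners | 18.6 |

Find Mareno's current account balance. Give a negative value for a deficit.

Goods: 128.0 - 133.5 - 52.3 + 113.4 = 55.6
Services: -18.6 - 16.3 = -34.9
Primary income: 32.6
Secondary income: 25.9 - 7.8 = 18.1
Current account = 55.6 + (-34.9) + 32.6 + 18.1 = 71.4
(Excluded from the current account — capital account: debt forgiveness received from foreign official creditors 9.9, capital transfers received from emigrants 8.1; financial account: new loans extended by domestic banks to foreign borrowers 33.3, foreign purchases of equities on the domestic stock exchange 40.0, inward foreign direct investment in the manufacturing sector 47.1.)

71.4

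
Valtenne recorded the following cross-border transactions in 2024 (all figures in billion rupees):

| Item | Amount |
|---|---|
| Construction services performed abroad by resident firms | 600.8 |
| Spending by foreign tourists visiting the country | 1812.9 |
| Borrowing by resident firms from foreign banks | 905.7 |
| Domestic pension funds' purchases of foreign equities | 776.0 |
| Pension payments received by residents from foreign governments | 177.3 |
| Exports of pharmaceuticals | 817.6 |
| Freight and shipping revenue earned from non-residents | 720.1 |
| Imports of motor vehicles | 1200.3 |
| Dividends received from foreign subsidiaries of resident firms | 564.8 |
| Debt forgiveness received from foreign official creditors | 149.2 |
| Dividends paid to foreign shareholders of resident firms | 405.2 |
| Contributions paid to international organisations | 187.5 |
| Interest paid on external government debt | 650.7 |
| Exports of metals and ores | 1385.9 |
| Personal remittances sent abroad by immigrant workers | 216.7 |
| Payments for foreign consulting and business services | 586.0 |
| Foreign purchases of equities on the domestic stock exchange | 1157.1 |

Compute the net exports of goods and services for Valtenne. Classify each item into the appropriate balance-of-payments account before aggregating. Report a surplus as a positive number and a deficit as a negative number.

3551.0

Goods: 817.6 + 1385.9 - 1200.3 = 1003.2
Services: 720.1 - 586.0 + 1812.9 + 600.8 = 2547.8
Trade balance = 1003.2 + 2547.8 = 3551.0
(Excluded from the trade balance — financial account: borrowing by resident firms from foreign banks 905.7, domestic pension funds' purchases of foreign equities 776.0, foreign purchases of equities on the domestic stock exchange 1157.1; secondary income: pension payments received by residents from foreign governments 177.3, contributions paid to international organisations 187.5, personal remittances sent abroad by immigrant workers 216.7; primary income: dividends received from foreign subsidiaries of resident firms 564.8, dividends paid to foreign shareholders of resident firms 405.2, interest paid on external government debt 650.7; capital account: debt forgiveness received from foreign official creditors 149.2.)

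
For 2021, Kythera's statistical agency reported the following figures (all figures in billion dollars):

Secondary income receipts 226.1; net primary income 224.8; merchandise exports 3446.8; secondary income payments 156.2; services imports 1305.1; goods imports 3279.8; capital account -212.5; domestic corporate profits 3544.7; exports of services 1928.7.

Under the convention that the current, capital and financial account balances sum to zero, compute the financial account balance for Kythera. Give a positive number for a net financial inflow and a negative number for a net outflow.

Goods balance = 3446.8 - 3279.8 = 167.0
Services balance = 1928.7 - 1305.1 = 623.6
Trade balance (goods + services) = 167.0 + 623.6 = 790.6
Net primary income = 224.8
Net secondary income = 226.1 - 156.2 = 69.9
Current account = 790.6 + 224.8 + 69.9 = 1085.3
Financial account = -(1085.3 + (-212.5)) = -872.8

-872.8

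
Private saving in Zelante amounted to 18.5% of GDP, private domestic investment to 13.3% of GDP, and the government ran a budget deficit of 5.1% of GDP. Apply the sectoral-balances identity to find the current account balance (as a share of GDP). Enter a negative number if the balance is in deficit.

0.1

By the sectoral-balances identity, CA = (S_private - I) + (T - G).
Private balance = 18.5 - 13.3 = 5.2
Government balance (T - G) = -5.1
CA = 5.2 + (-5.1) = 0.1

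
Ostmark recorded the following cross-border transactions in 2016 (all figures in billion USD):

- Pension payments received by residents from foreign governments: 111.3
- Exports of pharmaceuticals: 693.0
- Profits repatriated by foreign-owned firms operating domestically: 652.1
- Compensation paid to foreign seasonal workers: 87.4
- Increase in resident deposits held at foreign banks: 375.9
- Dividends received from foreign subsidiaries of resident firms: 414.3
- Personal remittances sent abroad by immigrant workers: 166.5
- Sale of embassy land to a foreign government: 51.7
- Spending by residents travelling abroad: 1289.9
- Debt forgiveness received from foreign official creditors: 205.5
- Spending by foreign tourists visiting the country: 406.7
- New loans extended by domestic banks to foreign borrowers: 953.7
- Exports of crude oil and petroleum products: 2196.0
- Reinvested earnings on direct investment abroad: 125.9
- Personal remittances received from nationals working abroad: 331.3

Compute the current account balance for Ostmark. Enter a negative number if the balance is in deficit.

2082.6

Goods: 2196.0 + 693.0 = 2889.0
Services: 406.7 - 1289.9 = -883.2
Primary income: 125.9 - 652.1 + 414.3 - 87.4 = -199.3
Secondary income: -166.5 + 331.3 + 111.3 = 276.1
Current account = 2889.0 + (-883.2) + (-199.3) + 276.1 = 2082.6
(Excluded from the current account — financial account: increase in resident deposits held at foreign banks 375.9, new loans extended by domestic banks to foreign borrowers 953.7; capital account: sale of embassy land to a foreign government 51.7, debt forgiveness received from foreign official creditors 205.5.)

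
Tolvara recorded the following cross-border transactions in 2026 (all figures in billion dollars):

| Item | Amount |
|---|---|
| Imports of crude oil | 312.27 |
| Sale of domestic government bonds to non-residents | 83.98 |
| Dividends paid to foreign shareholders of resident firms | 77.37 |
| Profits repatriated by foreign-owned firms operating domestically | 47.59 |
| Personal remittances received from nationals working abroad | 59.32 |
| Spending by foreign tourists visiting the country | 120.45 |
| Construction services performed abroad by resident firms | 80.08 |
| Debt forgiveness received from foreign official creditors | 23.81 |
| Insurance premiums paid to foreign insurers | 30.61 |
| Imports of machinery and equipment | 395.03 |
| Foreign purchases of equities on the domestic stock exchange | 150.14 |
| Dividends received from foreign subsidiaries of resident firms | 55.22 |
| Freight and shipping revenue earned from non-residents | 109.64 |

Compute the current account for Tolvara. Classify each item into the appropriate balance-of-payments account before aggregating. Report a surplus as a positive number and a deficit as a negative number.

-438.16

Goods: -312.27 - 395.03 = -707.30
Services: 109.64 - 30.61 + 80.08 + 120.45 = 279.56
Primary income: -77.37 - 47.59 + 55.22 = -69.74
Secondary income: 59.32
Current account = (-707.30) + 279.56 + (-69.74) + 59.32 = -438.16
(Excluded from the current account — financial account: sale of domestic government bonds to non-residents 83.98, foreign purchases of equities on the domestic stock exchange 150.14; capital account: debt forgiveness received from foreign official creditors 23.81.)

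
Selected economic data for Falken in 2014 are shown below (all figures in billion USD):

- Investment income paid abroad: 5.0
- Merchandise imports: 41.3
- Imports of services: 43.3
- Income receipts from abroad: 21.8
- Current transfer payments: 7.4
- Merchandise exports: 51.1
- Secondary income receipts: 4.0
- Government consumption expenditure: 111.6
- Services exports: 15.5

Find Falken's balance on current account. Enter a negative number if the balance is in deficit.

-4.6

Goods balance = 51.1 - 41.3 = 9.8
Services balance = 15.5 - 43.3 = -27.8
Trade balance (goods + services) = 9.8 + (-27.8) = -18.0
Net primary income = 21.8 - 5.0 = 16.8
Net secondary income = 4.0 - 7.4 = -3.4
Current account = -18.0 + 16.8 + (-3.4) = -4.6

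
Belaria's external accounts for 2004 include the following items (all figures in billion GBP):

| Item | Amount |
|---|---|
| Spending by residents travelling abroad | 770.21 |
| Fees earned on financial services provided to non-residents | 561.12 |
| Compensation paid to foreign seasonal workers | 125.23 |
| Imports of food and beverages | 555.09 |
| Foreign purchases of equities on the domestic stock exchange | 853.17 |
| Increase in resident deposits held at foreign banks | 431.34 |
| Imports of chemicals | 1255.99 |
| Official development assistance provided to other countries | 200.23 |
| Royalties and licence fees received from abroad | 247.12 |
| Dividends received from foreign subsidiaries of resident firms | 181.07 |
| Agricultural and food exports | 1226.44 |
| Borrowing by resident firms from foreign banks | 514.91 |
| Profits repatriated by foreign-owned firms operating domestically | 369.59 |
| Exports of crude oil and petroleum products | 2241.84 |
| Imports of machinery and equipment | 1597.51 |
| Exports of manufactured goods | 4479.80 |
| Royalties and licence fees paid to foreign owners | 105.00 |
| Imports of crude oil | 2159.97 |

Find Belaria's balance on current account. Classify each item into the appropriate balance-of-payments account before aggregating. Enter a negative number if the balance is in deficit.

1798.57

Goods: 1226.44 - 1597.51 - 555.09 + 2241.84 - 2159.97 - 1255.99 + 4479.80 = 2379.52
Services: -770.21 + 247.12 - 105.00 + 561.12 = -66.97
Primary income: -369.59 - 125.23 + 181.07 = -313.75
Secondary income: -200.23
Current account = 2379.52 + (-66.97) + (-313.75) + (-200.23) = 1798.57
(Excluded from the current account — financial account: foreign purchases of equities on the domestic stock exchange 853.17, increase in resident deposits held at foreign banks 431.34, borrowing by resident firms from foreign banks 514.91.)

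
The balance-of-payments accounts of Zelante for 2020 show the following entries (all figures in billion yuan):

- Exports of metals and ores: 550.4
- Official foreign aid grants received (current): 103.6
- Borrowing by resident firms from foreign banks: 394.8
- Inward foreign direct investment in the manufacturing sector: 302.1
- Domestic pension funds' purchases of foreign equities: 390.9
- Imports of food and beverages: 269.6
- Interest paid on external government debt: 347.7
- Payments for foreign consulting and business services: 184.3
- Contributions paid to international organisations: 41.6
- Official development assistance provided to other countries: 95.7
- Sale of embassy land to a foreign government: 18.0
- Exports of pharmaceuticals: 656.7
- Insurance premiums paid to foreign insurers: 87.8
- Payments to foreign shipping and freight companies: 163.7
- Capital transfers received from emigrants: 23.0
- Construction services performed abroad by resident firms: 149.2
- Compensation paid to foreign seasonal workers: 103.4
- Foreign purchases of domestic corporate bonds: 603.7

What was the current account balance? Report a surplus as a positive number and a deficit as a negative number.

Goods: -269.6 + 550.4 + 656.7 = 937.5
Services: -184.3 - 87.8 - 163.7 + 149.2 = -286.6
Primary income: -103.4 - 347.7 = -451.1
Secondary income: -95.7 - 41.6 + 103.6 = -33.7
Current account = 937.5 + (-286.6) + (-451.1) + (-33.7) = 166.1
(Excluded from the current account — financial account: borrowing by resident firms from foreign banks 394.8, inward foreign direct investment in the manufacturing sector 302.1, domestic pension funds' purchases of foreign equities 390.9, foreign purchases of domestic corporate bonds 603.7; capital account: sale of embassy land to a foreign government 18.0, capital transfers received from emigrants 23.0.)

166.1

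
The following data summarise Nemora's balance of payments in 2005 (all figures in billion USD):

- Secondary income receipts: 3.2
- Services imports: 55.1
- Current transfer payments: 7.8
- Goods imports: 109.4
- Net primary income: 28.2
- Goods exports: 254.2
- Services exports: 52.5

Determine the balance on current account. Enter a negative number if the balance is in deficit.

165.8

Goods balance = 254.2 - 109.4 = 144.8
Services balance = 52.5 - 55.1 = -2.6
Trade balance (goods + services) = 144.8 + (-2.6) = 142.2
Net primary income = 28.2
Net secondary income = 3.2 - 7.8 = -4.6
Current account = 142.2 + 28.2 + (-4.6) = 165.8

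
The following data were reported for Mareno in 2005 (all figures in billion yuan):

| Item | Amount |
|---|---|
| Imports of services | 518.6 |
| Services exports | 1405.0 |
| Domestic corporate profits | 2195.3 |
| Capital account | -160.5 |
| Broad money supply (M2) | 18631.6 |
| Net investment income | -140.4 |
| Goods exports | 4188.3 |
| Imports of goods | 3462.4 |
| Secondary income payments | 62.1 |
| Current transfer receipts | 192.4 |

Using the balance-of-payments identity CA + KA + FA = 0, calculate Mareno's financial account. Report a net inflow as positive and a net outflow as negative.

Goods balance = 4188.3 - 3462.4 = 725.9
Services balance = 1405.0 - 518.6 = 886.4
Trade balance (goods + services) = 725.9 + 886.4 = 1612.3
Net primary income = -140.4
Net secondary income = 192.4 - 62.1 = 130.3
Current account = 1612.3 + (-140.4) + 130.3 = 1602.2
Financial account = -(1602.2 + (-160.5)) = -1441.7

-1441.7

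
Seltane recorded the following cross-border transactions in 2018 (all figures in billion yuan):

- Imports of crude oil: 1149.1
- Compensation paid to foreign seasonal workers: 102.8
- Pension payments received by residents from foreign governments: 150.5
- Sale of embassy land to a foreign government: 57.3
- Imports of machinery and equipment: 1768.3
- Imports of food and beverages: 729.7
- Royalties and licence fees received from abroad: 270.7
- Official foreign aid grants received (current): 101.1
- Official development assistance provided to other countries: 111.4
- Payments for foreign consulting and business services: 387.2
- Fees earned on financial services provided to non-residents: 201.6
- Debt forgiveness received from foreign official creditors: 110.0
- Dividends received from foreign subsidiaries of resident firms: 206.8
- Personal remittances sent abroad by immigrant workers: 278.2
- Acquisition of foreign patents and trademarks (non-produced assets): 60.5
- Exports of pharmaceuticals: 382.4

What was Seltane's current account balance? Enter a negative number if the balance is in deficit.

Goods: -1768.3 - 729.7 + 382.4 - 1149.1 = -3264.7
Services: 270.7 - 387.2 + 201.6 = 85.1
Primary income: 206.8 - 102.8 = 104.0
Secondary income: -278.2 - 111.4 + 101.1 + 150.5 = -138.0
Current account = (-3264.7) + 85.1 + 104.0 + (-138.0) = -3213.6
(Excluded from the current account — capital account: sale of embassy land to a foreign government 57.3, debt forgiveness received from foreign official creditors 110.0, acquisition of foreign patents and trademarks (non-produced assets) 60.5.)

-3213.6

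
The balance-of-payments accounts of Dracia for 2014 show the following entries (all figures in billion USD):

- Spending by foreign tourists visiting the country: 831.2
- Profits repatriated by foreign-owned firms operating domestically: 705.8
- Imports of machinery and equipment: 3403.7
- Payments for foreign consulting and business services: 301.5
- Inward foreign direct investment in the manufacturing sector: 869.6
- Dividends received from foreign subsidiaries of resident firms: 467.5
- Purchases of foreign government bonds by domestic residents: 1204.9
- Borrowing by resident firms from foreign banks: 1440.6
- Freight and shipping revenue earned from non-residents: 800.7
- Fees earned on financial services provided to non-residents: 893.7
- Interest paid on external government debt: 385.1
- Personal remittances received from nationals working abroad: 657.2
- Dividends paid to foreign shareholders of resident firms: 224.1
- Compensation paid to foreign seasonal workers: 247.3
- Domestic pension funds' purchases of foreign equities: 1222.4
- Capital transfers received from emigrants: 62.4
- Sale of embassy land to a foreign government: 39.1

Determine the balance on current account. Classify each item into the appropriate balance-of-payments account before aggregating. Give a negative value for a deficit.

Goods: -3403.7
Services: -301.5 + 893.7 + 831.2 + 800.7 = 2224.1
Primary income: -224.1 - 247.3 - 705.8 - 385.1 + 467.5 = -1094.8
Secondary income: 657.2
Current account = (-3403.7) + 2224.1 + (-1094.8) + 657.2 = -1617.2
(Excluded from the current account — financial account: inward foreign direct investment in the manufacturing sector 869.6, purchases of foreign government bonds by domestic residents 1204.9, borrowing by resident firms from foreign banks 1440.6, domestic pension funds' purchases of foreign equities 1222.4; capital account: capital transfers received from emigrants 62.4, sale of embassy land to a foreign government 39.1.)

-1617.2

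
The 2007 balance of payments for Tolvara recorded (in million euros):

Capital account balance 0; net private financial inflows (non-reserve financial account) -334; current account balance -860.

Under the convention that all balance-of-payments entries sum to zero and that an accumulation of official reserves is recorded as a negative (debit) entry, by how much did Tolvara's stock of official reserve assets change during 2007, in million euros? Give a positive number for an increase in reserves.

Official reserve transactions balance = -((-860) + 0 + (-334)) = 1194
An accumulation of reserves is recorded as a debit (negative entry), so the change in the stock of reserves is the negative of that balance.
Change in official reserves = -(1194) = -1194

-1194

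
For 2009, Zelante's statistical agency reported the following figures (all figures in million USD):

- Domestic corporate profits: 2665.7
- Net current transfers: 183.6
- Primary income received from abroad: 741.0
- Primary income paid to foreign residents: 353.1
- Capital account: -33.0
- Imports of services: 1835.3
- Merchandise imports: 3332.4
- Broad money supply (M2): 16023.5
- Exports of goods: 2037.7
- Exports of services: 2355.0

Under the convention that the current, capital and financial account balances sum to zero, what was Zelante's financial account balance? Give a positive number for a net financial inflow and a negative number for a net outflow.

236.5

Goods balance = 2037.7 - 3332.4 = -1294.7
Services balance = 2355.0 - 1835.3 = 519.7
Trade balance (goods + services) = -1294.7 + 519.7 = -775.0
Net primary income = 741.0 - 353.1 = 387.9
Net secondary income = 183.6
Current account = -775.0 + 387.9 + 183.6 = -203.5
Financial account = -(-203.5 + (-33.0)) = 236.5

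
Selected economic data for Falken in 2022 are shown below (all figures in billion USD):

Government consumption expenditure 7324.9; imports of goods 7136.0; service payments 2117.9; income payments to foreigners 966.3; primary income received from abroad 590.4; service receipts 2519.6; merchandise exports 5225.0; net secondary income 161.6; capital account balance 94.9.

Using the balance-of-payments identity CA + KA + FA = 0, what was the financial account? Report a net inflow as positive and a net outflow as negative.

Goods balance = 5225.0 - 7136.0 = -1911.0
Services balance = 2519.6 - 2117.9 = 401.7
Trade balance (goods + services) = -1911.0 + 401.7 = -1509.3
Net primary income = 590.4 - 966.3 = -375.9
Net secondary income = 161.6
Current account = -1509.3 + (-375.9) + 161.6 = -1723.6
Financial account = -(-1723.6 + 94.9) = 1628.7

1628.7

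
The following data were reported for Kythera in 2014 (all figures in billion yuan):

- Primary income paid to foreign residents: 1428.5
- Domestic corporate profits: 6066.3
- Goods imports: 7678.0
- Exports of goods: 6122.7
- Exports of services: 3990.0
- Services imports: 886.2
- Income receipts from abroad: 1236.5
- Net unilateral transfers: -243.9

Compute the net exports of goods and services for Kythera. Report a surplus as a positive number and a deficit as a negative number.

1548.5

Goods balance = 6122.7 - 7678.0 = -1555.3
Services balance = 3990.0 - 886.2 = 3103.8
Trade balance (goods + services) = -1555.3 + 3103.8 = 1548.5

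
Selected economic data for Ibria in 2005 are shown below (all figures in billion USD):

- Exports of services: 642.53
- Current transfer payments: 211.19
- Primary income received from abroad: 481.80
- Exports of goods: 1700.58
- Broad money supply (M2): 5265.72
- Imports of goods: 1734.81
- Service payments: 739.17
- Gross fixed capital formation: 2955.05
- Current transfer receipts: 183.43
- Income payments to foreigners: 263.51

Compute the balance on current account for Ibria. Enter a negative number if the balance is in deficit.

Goods balance = 1700.58 - 1734.81 = -34.23
Services balance = 642.53 - 739.17 = -96.64
Trade balance (goods + services) = -34.23 + (-96.64) = -130.87
Net primary income = 481.80 - 263.51 = 218.29
Net secondary income = 183.43 - 211.19 = -27.76
Current account = -130.87 + 218.29 + (-27.76) = 59.66

59.66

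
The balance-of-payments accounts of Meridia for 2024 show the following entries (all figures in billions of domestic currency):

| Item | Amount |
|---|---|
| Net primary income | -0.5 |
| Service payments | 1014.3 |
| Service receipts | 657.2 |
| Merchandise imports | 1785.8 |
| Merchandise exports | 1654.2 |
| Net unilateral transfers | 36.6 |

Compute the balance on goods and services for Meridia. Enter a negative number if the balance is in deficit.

Goods balance = 1654.2 - 1785.8 = -131.6
Services balance = 657.2 - 1014.3 = -357.1
Trade balance (goods + services) = -131.6 + (-357.1) = -488.7

-488.7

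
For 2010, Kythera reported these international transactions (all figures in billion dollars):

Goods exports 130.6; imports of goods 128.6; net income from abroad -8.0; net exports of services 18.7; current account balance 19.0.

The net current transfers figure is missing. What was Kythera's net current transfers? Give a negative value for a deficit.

Current account = goods balance + services balance + net primary income + net secondary income
Sum of the known components = 12.7
Net current transfers = CA - (known components) = 19.0 - 12.7 = 6.3

6.3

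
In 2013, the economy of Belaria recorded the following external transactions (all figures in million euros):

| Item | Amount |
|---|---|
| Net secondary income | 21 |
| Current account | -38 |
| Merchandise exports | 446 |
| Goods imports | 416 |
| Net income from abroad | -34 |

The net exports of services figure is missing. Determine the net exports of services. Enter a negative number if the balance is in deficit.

-55

Current account = goods balance + services balance + net primary income + net secondary income
Sum of the known components = 17
Net exports of services = CA - (known components) = -38 - 17 = -55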